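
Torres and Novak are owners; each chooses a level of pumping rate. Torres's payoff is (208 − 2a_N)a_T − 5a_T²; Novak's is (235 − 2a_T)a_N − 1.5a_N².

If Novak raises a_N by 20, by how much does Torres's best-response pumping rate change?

Expanding Torres's payoff: 208a_T − 2a_Na_T − 5a_T².
∂π/∂a_T = 208 − 2a_N − 10a_T = 0, so a_T = 20.8 − 0.2a_N.
The reaction-function slope is −0.2, so a 20-unit rise in a_N moves a_T by −0.2 × 20 = −4. Torres's best response falls — the actions are strategic substitutes.

-4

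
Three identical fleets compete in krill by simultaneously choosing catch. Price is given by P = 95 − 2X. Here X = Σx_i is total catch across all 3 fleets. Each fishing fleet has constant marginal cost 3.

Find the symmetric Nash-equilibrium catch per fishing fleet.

A representative fishing fleet's profit is π_i = x_i(95 − 2X) − 3x_i, with X = x_i + Σ_{j≠i} x_j.
First-order condition: 92 − 4x_i − 2Σ_{j≠i} x_j = 0.
Imposing symmetry (x_j = x for all j) turns Σ_{j≠i} x_j into 2x, so 92 = 8x and x = 11.5.

11.5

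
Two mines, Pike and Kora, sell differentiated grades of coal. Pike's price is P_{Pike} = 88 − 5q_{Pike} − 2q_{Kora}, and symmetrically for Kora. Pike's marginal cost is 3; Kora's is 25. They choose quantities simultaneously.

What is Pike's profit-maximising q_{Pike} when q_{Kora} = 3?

7.9

Mine Pike's profit: π = q_{Pike}(88 − 5q_{Pike} − 2q_{Kora}) − 3q_{Pike}.
∂π/∂q_{Pike} = 85 − 10q_{Pike} − 2q_{Kora} = 0 ⇒ q_{Pike} = 8.5 − 0.2q_{Kora}.
At q_{Kora} = 3: q_{Pike} = 8.5 − 0.2·3 = 7.9.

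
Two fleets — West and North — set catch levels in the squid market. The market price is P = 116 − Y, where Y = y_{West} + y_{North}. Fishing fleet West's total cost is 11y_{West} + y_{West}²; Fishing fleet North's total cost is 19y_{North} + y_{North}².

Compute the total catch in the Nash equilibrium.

40.4

Fishing fleet West's profit: π = y_{West}(116 − (y_{West} + y_{North})) − 11y_{West} − y_{West}².
∂π/∂y_{West} = 105 − 4y_{West} − y_{North} = 0, so y_{West} = 26.25 − 0.25y_{North}.
By the same steps for North: y_{North} = 24.25 − 0.25y_{West}.
Substituting the second reaction function into the first: y_{West} = 26.25 − 0.25(24.25 − 0.25y_{West}), which gives 0.9375y_{West} = 20.1875 ⇒ y_{West} = 323/15.
Then y_{North} = 24.25 − 0.25·(323/15) = 283/15.
Total catch: 323/15 + 283/15 = 40.4.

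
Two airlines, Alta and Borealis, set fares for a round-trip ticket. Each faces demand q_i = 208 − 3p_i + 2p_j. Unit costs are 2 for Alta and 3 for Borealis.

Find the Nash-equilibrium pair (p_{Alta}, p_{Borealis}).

53.6875, 54.0625

Alta's profit: π = (p_{Alta} − 2)(208 − 3p_{Alta} + 2p_{Borealis}).
∂π/∂p_{Alta} = 214 − 6p_{Alta} + 2p_{Borealis} = 0 ⇒ p_{Alta} = 107/3 + (1/3)p_{Borealis}.
Similarly p_{Borealis} = 217/6 + (1/3)p_{Alta}.
Plugging p_{Borealis} into Alta's best response: p_{Alta} = 107/3 + (1/3)(217/6 + (1/3)p_{Alta}) ⇒ (8/9)p_{Alta} = 859/18, so p_{Alta} = 53.6875.
Then p_{Borealis} = 217/6 + (1/3)·53.6875 = 54.0625.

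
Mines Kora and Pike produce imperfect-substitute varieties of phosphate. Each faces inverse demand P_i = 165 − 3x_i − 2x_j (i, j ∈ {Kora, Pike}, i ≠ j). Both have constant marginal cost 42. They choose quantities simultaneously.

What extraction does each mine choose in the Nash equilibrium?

15.375

Mine Kora's profit: π = x_{Kora}(165 − 3x_{Kora} − 2x_{Pike}) − 42x_{Kora}.
∂π/∂x_{Kora} = 123 − 6x_{Kora} − 2x_{Pike} = 0 ⇒ x_{Kora} = 20.5 − (1/3)x_{Pike}.
The game is symmetric, so in equilibrium x_{Pike} = x_{Kora}: the reaction function gives (4/3)x_{Kora} = 20.5, hence x_{Kora} = 15.375.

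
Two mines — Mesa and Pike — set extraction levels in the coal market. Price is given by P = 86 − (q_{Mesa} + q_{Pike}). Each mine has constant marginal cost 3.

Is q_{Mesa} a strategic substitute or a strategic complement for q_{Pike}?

strategic substitutes

Mine Mesa's profit: π = q_{Mesa}(86 − (q_{Mesa} + q_{Pike})) − 3q_{Mesa}.
∂π/∂q_{Mesa} = 83 − 2q_{Mesa} − q_{Pike} = 0, so q_{Mesa} = 41.5 − 0.5q_{Pike}.
The best-response slope dq_{Mesa}/dq_{Pike} = −0.5 < 0: the reaction function is downward-sloping, so the choices are strategic substitutes.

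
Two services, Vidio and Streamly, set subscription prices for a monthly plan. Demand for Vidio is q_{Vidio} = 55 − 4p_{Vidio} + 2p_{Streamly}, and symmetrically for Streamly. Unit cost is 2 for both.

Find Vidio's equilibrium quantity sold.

34

Vidio's profit: π = (p_{Vidio} − 2)(55 − 4p_{Vidio} + 2p_{Streamly}).
∂π/∂p_{Vidio} = 63 − 8p_{Vidio} + 2p_{Streamly} = 0 ⇒ p_{Vidio} = 7.875 + 0.25p_{Streamly}.
The game is symmetric, so in equilibrium p_{Streamly} = p_{Vidio}: the reaction function gives 0.75p_{Vidio} = 7.875, hence p_{Vidio} = 10.5.
q_{Vidio} = 55 − 4·10.5 + 2·10.5 = 34.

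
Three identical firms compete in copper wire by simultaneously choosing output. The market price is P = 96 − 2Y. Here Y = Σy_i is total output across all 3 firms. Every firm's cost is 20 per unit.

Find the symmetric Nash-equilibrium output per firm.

A representative firm's profit is π_i = y_i(96 − 2Y) − 20y_i, with Y = y_i + Σ_{j≠i} y_j.
First-order condition: 76 − 4y_i − 2Σ_{j≠i} y_j = 0.
Imposing symmetry (y_j = y for all j) turns Σ_{j≠i} y_j into 2y, so 76 = 8y and y = 9.5.

9.5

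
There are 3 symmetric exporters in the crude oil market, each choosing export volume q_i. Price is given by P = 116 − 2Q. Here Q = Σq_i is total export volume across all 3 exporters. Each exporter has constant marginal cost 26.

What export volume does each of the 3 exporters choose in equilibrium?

A representative exporter's profit is π_i = q_i(116 − 2Q) − 26q_i, with Q = q_i + Σ_{j≠i} q_j.
First-order condition: 90 − 4q_i − 2Σ_{j≠i} q_j = 0.
Imposing symmetry (q_j = q for all j) turns Σ_{j≠i} q_j into 2q, so 90 = 8q and q = 11.25.

11.25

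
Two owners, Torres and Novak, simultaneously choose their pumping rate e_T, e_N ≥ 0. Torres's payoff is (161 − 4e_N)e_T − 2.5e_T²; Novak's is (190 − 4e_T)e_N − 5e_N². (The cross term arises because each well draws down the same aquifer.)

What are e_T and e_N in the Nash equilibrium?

Expanding Torres's payoff: 161e_T − 4e_Ne_T − 2.5e_T².
∂π/∂e_T = 161 − 4e_N − 5e_T = 0, so e_T = 32.2 − 0.8e_N.
Likewise for Novak: e_N = 19 − 0.4e_T.
Solving the two reaction functions simultaneously: (1 − (−0.8)(−0.4))e_T = 32.2 − 0.8·19, so 0.68e_T = 17 and e_T = 25.
Then e_N = 19 − 0.4·25 = 9.

25, 9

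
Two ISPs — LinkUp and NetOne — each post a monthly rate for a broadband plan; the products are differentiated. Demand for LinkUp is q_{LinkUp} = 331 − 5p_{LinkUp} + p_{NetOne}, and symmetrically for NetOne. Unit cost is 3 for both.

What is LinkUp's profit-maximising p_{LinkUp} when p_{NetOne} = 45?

LinkUp's profit: π = (p_{LinkUp} − 3)(331 − 5p_{LinkUp} + p_{NetOne}).
∂π/∂p_{LinkUp} = 346 − 10p_{LinkUp} + p_{NetOne} = 0 ⇒ p_{LinkUp} = 34.6 + 0.1p_{NetOne}.
At p_{NetOne} = 45: p_{LinkUp} = 34.6 + 0.1·45 = 39.1.

39.1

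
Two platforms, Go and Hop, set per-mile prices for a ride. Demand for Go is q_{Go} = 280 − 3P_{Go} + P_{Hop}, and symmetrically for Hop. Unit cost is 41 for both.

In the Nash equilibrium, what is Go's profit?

Go's profit: π = (P_{Go} − 41)(280 − 3P_{Go} + P_{Hop}).
∂π/∂P_{Go} = 403 − 6P_{Go} + P_{Hop} = 0 ⇒ P_{Go} = 403/6 + (1/6)P_{Hop}.
Setting P_{Go} = P_{Hop} in the reaction function: P_{Go} = 403/6 + (1/6)P_{Go}, so P_{Go} = (403/6) / (5/6) = 80.6.
q_{Go} = 280 − 3·80.6 + 80.6 = 118.8.
Profit = (80.6 − 41)·118.8 = 4704.48.

4704.48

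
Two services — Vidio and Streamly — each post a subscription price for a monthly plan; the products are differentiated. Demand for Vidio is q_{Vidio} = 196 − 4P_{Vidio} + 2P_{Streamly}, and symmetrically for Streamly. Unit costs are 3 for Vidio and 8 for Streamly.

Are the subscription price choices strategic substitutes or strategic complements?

Vidio's profit: π = (P_{Vidio} − 3)(196 − 4P_{Vidio} + 2P_{Streamly}).
∂π/∂P_{Vidio} = 208 − 8P_{Vidio} + 2P_{Streamly} = 0 ⇒ P_{Vidio} = 26 + 0.25P_{Streamly}.
The best-response slope dP_{Vidio}/dP_{Streamly} = 0.25 > 0: the reaction function is upward-sloping, so the choices are strategic complements.

strategic complements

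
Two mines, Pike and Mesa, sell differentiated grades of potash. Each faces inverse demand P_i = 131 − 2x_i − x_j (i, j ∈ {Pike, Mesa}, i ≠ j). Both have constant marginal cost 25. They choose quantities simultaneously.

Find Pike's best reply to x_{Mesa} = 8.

24.5

Mine Pike's profit: π = x_{Pike}(131 − 2x_{Pike} − x_{Mesa}) − 25x_{Pike}.
∂π/∂x_{Pike} = 106 − 4x_{Pike} − x_{Mesa} = 0 ⇒ x_{Pike} = 26.5 − 0.25x_{Mesa}.
At x_{Mesa} = 8: x_{Pike} = 26.5 − 0.25·8 = 24.5.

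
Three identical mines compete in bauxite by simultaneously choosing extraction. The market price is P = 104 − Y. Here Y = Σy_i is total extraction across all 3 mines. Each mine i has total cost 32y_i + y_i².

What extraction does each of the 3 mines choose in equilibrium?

12

A representative mine's profit is π_i = y_i(104 − Y) − 32y_i − y_i², with Y = y_i + Σ_{j≠i} y_j.
First-order condition: 72 − 4y_i − Σ_{j≠i} y_j = 0.
With identical mines, set every y_j = y: then 72 − 4y − 2y = 0, i.e. y = 72/6 = 12.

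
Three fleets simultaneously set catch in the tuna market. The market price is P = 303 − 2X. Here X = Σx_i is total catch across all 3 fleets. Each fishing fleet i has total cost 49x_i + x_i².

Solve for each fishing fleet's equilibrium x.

25.4

A representative fishing fleet's profit is π_i = x_i(303 − 2X) − 49x_i − x_i², with X = x_i + Σ_{j≠i} x_j.
First-order condition: 254 − 6x_i − 2Σ_{j≠i} x_j = 0.
In a symmetric equilibrium every fishing fleet chooses the same x, so Σ_{j≠i} x_j = 2x. The condition becomes 254 − 10x = 0, giving x = 254/10 = 25.4.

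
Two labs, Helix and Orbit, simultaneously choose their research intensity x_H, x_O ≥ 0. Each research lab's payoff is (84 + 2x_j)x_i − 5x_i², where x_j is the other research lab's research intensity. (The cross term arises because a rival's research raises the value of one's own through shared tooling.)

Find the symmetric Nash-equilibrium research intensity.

10.5

Helix's payoff is (84 + 2x_O)x_H − 5x_H².
∂π/∂x_H = 84 + 2x_O − 10x_H = 0, so x_H = 8.4 + 0.2x_O.
The game is symmetric, so in equilibrium x_O = x_H: the reaction function gives 0.8x_H = 8.4, hence x_H = 10.5.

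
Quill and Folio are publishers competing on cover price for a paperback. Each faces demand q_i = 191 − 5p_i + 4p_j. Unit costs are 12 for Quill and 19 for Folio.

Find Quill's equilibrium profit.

4961.25

Quill's profit: π = (p_{Quill} − 12)(191 − 5p_{Quill} + 4p_{Folio}).
∂π/∂p_{Quill} = 251 − 10p_{Quill} + 4p_{Folio} = 0 ⇒ p_{Quill} = 25.1 + 0.4p_{Folio}.
Similarly p_{Folio} = 28.6 + 0.4p_{Quill}.
Plugging p_{Folio} into Quill's best response: p_{Quill} = 25.1 + 0.4(28.6 + 0.4p_{Quill}) ⇒ 0.84p_{Quill} = 36.54, so p_{Quill} = 43.5.
Then p_{Folio} = 28.6 + 0.4·43.5 = 46.
q_{Quill} = 191 − 5·43.5 + 4·46 = 157.5.
Profit = (43.5 − 12)·157.5 = 4961.25.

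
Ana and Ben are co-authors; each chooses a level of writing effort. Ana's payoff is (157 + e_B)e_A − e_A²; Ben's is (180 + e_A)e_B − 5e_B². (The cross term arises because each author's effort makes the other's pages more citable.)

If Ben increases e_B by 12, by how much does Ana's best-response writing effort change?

Expanding Ana's payoff: 157e_A + e_Be_A − e_A².
∂π/∂e_A = 157 + e_B − 2e_A = 0, so e_A = 78.5 + 0.5e_B.
The reaction-function slope is 0.5, so a 12-unit rise in e_B moves e_A by 0.5 × 12 = 6. Ana's best response rises — the actions are strategic complements.

6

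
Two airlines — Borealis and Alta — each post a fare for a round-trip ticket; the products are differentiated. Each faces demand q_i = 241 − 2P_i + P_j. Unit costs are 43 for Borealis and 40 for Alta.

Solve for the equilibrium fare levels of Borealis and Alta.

108.6, 107.4

Borealis's profit: π = (P_{Borealis} − 43)(241 − 2P_{Borealis} + P_{Alta}).
∂π/∂P_{Borealis} = 327 − 4P_{Borealis} + P_{Alta} = 0 ⇒ P_{Borealis} = 81.75 + 0.25P_{Alta}.
Similarly P_{Alta} = 80.25 + 0.25P_{Borealis}.
Plugging P_{Alta} into Borealis's best response: P_{Borealis} = 81.75 + 0.25(80.25 + 0.25P_{Borealis}) ⇒ 0.9375P_{Borealis} = 101.8125, so P_{Borealis} = 108.6.
Then P_{Alta} = 80.25 + 0.25·108.6 = 107.4.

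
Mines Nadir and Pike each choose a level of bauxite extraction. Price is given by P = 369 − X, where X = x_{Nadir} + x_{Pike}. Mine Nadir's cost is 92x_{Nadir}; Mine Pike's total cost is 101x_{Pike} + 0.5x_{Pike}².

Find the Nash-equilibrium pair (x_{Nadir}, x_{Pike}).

112.6, 51.8

Mine Nadir's profit: π = x_{Nadir}(369 − (x_{Nadir} + x_{Pike})) − 92x_{Nadir}.
∂π/∂x_{Nadir} = 277 − 2x_{Nadir} − x_{Pike} = 0, so x_{Nadir} = 138.5 − 0.5x_{Pike}.
For Pike: ∂π/∂x_{Pike} = 268 − 3x_{Pike} − x_{Nadir} = 0 ⇒ x_{Pike} = 268/3 − (1/3)x_{Nadir}.
Substituting the second reaction function into the first: x_{Nadir} = 138.5 − 0.5(268/3 − (1/3)x_{Nadir}), which gives (5/6)x_{Nadir} = 563/6 ⇒ x_{Nadir} = 112.6.
Then x_{Pike} = 268/3 − (1/3)·112.6 = 51.8.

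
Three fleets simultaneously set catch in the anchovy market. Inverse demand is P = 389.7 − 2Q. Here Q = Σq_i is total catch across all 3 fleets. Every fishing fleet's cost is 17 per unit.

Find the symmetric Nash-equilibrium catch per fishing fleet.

A representative fishing fleet's profit is π_i = q_i(389.7 − 2Q) − 17q_i, with Q = q_i + Σ_{j≠i} q_j.
First-order condition: 372.7 − 4q_i − 2Σ_{j≠i} q_j = 0.
In a symmetric equilibrium every fishing fleet chooses the same q, so Σ_{j≠i} q_j = 2q. The condition becomes 372.7 − 8q = 0, giving q = 372.7/8 = 46.5875.

46.5875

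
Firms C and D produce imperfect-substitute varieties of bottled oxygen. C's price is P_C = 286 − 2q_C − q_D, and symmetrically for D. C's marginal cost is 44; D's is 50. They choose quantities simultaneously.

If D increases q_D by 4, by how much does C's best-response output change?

Firm C's profit: π = q_C(286 − 2q_C − q_D) − 44q_C.
∂π/∂q_C = 242 − 4q_C − q_D = 0 ⇒ q_C = 60.5 − 0.25q_D.
The reaction-function slope is −0.25, so a 4-unit rise in q_D moves q_C by −0.25 × 4 = −1. C's best response falls — the actions are strategic substitutes.

-1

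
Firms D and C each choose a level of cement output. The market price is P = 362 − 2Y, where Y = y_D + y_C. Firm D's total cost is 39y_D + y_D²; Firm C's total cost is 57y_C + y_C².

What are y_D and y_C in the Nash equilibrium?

41.5, 37

Firm D's profit: π = y_D(362 − 2(y_D + y_C)) − 39y_D − y_D².
∂π/∂y_D = 323 − 6y_D − 2y_C = 0, so y_D = 323/6 − (1/3)y_C.
By the same steps for C: y_C = 305/6 − (1/3)y_D.
Solving the two reaction functions simultaneously: (1 − (−1/3)(−1/3))y_D = 323/6 − (1/3)·(305/6), so (8/9)y_D = 332/9 and y_D = 41.5.
Then y_C = 305/6 − (1/3)·41.5 = 37.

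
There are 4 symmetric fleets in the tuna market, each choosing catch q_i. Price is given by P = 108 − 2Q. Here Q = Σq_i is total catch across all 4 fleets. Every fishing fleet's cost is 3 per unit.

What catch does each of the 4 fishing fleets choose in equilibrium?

10.5

A representative fishing fleet's profit is π_i = q_i(108 − 2Q) − 3q_i, with Q = q_i + Σ_{j≠i} q_j.
First-order condition: 105 − 4q_i − 2Σ_{j≠i} q_j = 0.
In a symmetric equilibrium every fishing fleet chooses the same q, so Σ_{j≠i} q_j = 3q. The condition becomes 105 − 10q = 0, giving q = 105/10 = 10.5.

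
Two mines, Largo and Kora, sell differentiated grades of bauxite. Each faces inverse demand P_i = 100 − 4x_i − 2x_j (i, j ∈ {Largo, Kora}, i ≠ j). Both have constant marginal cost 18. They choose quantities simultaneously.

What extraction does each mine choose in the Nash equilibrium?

Mine Largo's profit: π = x_{Largo}(100 − 4x_{Largo} − 2x_{Kora}) − 18x_{Largo}.
∂π/∂x_{Largo} = 82 − 8x_{Largo} − 2x_{Kora} = 0 ⇒ x_{Largo} = 10.25 − 0.25x_{Kora}.
By symmetry x_{Kora} = x_{Largo}; substituting into the reaction function, 1.25x_{Largo} = 10.25 and x_{Largo} = 8.2.

8.2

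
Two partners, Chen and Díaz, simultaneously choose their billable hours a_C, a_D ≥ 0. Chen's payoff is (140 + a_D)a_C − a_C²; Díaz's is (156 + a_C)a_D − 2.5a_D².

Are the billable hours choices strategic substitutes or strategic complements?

Expanding Chen's payoff: 140a_C + a_Da_C − a_C².
∂π/∂a_C = 140 + a_D − 2a_C = 0, so a_C = 70 + 0.5a_D.
The best-response slope da_C/da_D = 0.5 > 0: the reaction function is upward-sloping, so the choices are strategic complements.

strategic complements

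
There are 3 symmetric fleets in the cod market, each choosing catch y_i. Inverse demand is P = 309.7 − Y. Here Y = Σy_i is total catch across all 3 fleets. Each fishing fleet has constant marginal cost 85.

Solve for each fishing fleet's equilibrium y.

A representative fishing fleet's profit is π_i = y_i(309.7 − Y) − 85y_i, with Y = y_i + Σ_{j≠i} y_j.
First-order condition: 224.7 − 2y_i − Σ_{j≠i} y_j = 0.
With identical fishing fleets, set every y_j = y: then 224.7 − 2y − 2y = 0, i.e. y = 224.7/4 = 56.175.

56.175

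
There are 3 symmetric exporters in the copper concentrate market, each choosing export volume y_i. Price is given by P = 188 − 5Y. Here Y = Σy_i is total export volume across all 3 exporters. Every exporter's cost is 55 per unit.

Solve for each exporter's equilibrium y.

6.65

A representative exporter's profit is π_i = y_i(188 − 5Y) − 55y_i, with Y = y_i + Σ_{j≠i} y_j.
First-order condition: 133 − 10y_i − 5Σ_{j≠i} y_j = 0.
In a symmetric equilibrium every exporter chooses the same y, so Σ_{j≠i} y_j = 2y. The condition becomes 133 − 20y = 0, giving y = 133/20 = 6.65.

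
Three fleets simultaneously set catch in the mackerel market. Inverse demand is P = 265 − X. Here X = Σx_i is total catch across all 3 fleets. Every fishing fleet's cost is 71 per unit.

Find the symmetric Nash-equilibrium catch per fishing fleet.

A representative fishing fleet's profit is π_i = x_i(265 − X) − 71x_i, with X = x_i + Σ_{j≠i} x_j.
First-order condition: 194 − 2x_i − Σ_{j≠i} x_j = 0.
In a symmetric equilibrium every fishing fleet chooses the same x, so Σ_{j≠i} x_j = 2x. The condition becomes 194 − 4x = 0, giving x = 194/4 = 48.5.

48.5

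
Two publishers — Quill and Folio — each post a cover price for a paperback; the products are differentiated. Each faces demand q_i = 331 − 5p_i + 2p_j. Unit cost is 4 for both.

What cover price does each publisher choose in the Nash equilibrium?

43.875

Quill's profit: π = (p_{Quill} − 4)(331 − 5p_{Quill} + 2p_{Folio}).
∂π/∂p_{Quill} = 351 − 10p_{Quill} + 2p_{Folio} = 0 ⇒ p_{Quill} = 35.1 + 0.2p_{Folio}.
Setting p_{Quill} = p_{Folio} in the reaction function: p_{Quill} = 35.1 + 0.2p_{Quill}, so p_{Quill} = 35.1 / 0.8 = 43.875.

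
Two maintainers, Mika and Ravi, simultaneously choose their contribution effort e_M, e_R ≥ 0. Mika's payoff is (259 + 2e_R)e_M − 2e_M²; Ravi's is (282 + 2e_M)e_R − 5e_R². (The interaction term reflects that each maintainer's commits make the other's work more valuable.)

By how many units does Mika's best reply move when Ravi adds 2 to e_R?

Expanding Mika's payoff: 259e_M + 2e_Re_M − 2e_M².
∂π/∂e_M = 259 + 2e_R − 4e_M = 0, so e_M = 64.75 + 0.5e_R.
The reaction-function slope is 0.5, so a 2-unit rise in e_R moves e_M by 0.5 × 2 = 1. Mika's best response rises — the actions are strategic complements.

1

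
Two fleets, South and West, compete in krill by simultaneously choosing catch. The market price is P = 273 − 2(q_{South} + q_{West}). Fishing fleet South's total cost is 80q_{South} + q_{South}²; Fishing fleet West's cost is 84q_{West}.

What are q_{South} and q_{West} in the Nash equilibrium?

Fishing fleet South's profit: π = q_{South}(273 − 2(q_{South} + q_{West})) − 80q_{South} − q_{South}².
∂π/∂q_{South} = 193 − 6q_{South} − 2q_{West} = 0, so q_{South} = 193/6 − (1/3)q_{West}.
For West: ∂π/∂q_{West} = 189 − 4q_{West} − 2q_{South} = 0 ⇒ q_{West} = 47.25 − 0.5q_{South}.
Solving the two reaction functions simultaneously: (1 − (−1/3)(−0.5))q_{South} = 193/6 − (1/3)·47.25, so (5/6)q_{South} = 197/12 and q_{South} = 19.7.
Then q_{West} = 47.25 − 0.5·19.7 = 37.4.

19.7, 37.4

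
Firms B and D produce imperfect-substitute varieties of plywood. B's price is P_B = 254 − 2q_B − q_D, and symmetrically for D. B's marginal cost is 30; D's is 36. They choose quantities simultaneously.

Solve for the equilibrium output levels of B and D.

45.2, 43.2

Firm B's profit: π = q_B(254 − 2q_B − q_D) − 30q_B.
∂π/∂q_B = 224 − 4q_B − q_D = 0 ⇒ q_B = 56 − 0.25q_D.
Similarly q_D = 54.5 − 0.25q_B.
Substituting the second reaction function into the first: q_B = 56 − 0.25(54.5 − 0.25q_B), which gives 0.9375q_B = 42.375 ⇒ q_B = 45.2.
Then q_D = 54.5 − 0.25·45.2 = 43.2.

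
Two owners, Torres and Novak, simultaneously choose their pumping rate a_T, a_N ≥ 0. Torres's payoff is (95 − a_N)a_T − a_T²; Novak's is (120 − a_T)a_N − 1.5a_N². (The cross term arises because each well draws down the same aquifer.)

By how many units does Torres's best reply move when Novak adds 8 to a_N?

Expanding Torres's payoff: 95a_T − a_Na_T − a_T².
∂π/∂a_T = 95 − a_N − 2a_T = 0, so a_T = 47.5 − 0.5a_N.
The reaction-function slope is −0.5, so an 8-unit rise in a_N moves a_T by −0.5 × 8 = −4. Torres's best response falls — the actions are strategic substitutes.

-4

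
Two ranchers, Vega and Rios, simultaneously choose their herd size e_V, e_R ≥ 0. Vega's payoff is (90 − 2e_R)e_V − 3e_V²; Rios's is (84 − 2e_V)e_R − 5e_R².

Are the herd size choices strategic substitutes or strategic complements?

strategic substitutes

Expanding Vega's payoff: 90e_V − 2e_Re_V − 3e_V².
∂π/∂e_V = 90 − 2e_R − 6e_V = 0, so e_V = 15 − (1/3)e_R.
The best-response slope de_V/de_R = −1/3 < 0: the reaction function is downward-sloping, so the choices are strategic substitutes.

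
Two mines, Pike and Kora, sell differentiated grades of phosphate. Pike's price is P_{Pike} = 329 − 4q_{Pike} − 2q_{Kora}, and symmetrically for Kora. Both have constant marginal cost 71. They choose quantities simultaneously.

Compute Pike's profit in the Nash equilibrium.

Mine Pike's profit: π = q_{Pike}(329 − 4q_{Pike} − 2q_{Kora}) − 71q_{Pike}.
∂π/∂q_{Pike} = 258 − 8q_{Pike} − 2q_{Kora} = 0 ⇒ q_{Pike} = 32.25 − 0.25q_{Kora}.
By symmetry q_{Kora} = q_{Pike}; substituting into the reaction function, 1.25q_{Pike} = 32.25 and q_{Pike} = 25.8.
P_{Pike} = 329 − 4·25.8 − 2·25.8 = 174.2.
Profit = (174.2 − 71)·25.8 = 2662.56.

2662.56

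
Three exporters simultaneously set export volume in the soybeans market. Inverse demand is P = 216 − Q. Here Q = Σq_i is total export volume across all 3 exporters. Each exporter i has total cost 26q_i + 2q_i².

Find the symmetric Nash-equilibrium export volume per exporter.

23.75

A representative exporter's profit is π_i = q_i(216 − Q) − 26q_i − 2q_i², with Q = q_i + Σ_{j≠i} q_j.
First-order condition: 190 − 6q_i − Σ_{j≠i} q_j = 0.
Imposing symmetry (q_j = q for all j) turns Σ_{j≠i} q_j into 2q, so 190 = 8q and q = 23.75.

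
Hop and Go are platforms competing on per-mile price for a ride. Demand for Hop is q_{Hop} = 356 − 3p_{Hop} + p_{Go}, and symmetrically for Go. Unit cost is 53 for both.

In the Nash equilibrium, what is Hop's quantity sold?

150

Hop's profit: π = (p_{Hop} − 53)(356 − 3p_{Hop} + p_{Go}).
∂π/∂p_{Hop} = 515 − 6p_{Hop} + p_{Go} = 0 ⇒ p_{Hop} = 515/6 + (1/6)p_{Go}.
By symmetry p_{Go} = p_{Hop}; substituting into the reaction function, (5/6)p_{Hop} = 515/6 and p_{Hop} = 103.
q_{Hop} = 356 − 3·103 + 103 = 150.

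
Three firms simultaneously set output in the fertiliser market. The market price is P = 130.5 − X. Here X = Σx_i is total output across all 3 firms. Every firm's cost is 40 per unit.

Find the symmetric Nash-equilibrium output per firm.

A representative firm's profit is π_i = x_i(130.5 − X) − 40x_i, with X = x_i + Σ_{j≠i} x_j.
First-order condition: 90.5 − 2x_i − Σ_{j≠i} x_j = 0.
Imposing symmetry (x_j = x for all j) turns Σ_{j≠i} x_j into 2x, so 90.5 = 4x and x = 22.625.

22.625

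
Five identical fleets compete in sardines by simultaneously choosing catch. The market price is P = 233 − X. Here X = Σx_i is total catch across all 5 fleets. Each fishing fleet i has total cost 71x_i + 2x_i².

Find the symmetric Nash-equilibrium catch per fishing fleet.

A representative fishing fleet's profit is π_i = x_i(233 − X) − 71x_i − 2x_i², with X = x_i + Σ_{j≠i} x_j.
First-order condition: 162 − 6x_i − Σ_{j≠i} x_j = 0.
With identical fishing fleets, set every x_j = x: then 162 − 6x − 4x = 0, i.e. x = 162/10 = 16.2.

16.2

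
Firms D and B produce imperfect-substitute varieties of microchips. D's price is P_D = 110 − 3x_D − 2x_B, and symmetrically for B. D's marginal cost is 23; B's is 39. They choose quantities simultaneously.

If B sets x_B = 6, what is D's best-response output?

Firm D's profit: π = x_D(110 − 3x_D − 2x_B) − 23x_D.
∂π/∂x_D = 87 − 6x_D − 2x_B = 0 ⇒ x_D = 14.5 − (1/3)x_B.
At x_B = 6: x_D = 14.5 − (1/3)·6 = 12.5.

12.5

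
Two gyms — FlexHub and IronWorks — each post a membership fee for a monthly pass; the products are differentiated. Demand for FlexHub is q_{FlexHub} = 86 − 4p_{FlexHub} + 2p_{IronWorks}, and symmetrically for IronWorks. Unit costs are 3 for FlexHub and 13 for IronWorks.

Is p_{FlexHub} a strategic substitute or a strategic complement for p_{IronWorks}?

FlexHub's profit: π = (p_{FlexHub} − 3)(86 − 4p_{FlexHub} + 2p_{IronWorks}).
∂π/∂p_{FlexHub} = 98 − 8p_{FlexHub} + 2p_{IronWorks} = 0 ⇒ p_{FlexHub} = 12.25 + 0.25p_{IronWorks}.
The best-response slope dp_{FlexHub}/dp_{IronWorks} = 0.25 > 0: the reaction function is upward-sloping, so the choices are strategic complements.

strategic complements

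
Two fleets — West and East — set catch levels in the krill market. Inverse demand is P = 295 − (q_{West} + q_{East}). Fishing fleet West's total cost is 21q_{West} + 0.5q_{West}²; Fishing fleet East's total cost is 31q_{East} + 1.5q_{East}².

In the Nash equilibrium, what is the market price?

179

Fishing fleet West's profit: π = q_{West}(295 − (q_{West} + q_{East})) − 21q_{West} − 0.5q_{West}².
∂π/∂q_{West} = 274 − 3q_{West} − q_{East} = 0, so q_{West} = 274/3 − (1/3)q_{East}.
For East: ∂π/∂q_{East} = 264 − 5q_{East} − q_{West} = 0 ⇒ q_{East} = 52.8 − 0.2q_{West}.
Solving the two reaction functions simultaneously: (1 − (−1/3)(−0.2))q_{West} = 274/3 − (1/3)·52.8, so (14/15)q_{West} = 1106/15 and q_{West} = 79.
Then q_{East} = 52.8 − 0.2·79 = 37.
Equilibrium price: P = 295 − 116 = 179.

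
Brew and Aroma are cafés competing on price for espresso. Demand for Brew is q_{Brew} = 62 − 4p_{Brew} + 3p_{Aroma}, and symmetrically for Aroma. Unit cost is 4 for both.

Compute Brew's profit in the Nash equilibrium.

Brew's profit: π = (p_{Brew} − 4)(62 − 4p_{Brew} + 3p_{Aroma}).
∂π/∂p_{Brew} = 78 − 8p_{Brew} + 3p_{Aroma} = 0 ⇒ p_{Brew} = 9.75 + 0.375p_{Aroma}.
Setting p_{Brew} = p_{Aroma} in the reaction function: p_{Brew} = 9.75 + 0.375p_{Brew}, so p_{Brew} = 9.75 / 0.625 = 15.6.
q_{Brew} = 62 − 4·15.6 + 3·15.6 = 46.4.
Profit = (15.6 − 4)·46.4 = 538.24.

538.24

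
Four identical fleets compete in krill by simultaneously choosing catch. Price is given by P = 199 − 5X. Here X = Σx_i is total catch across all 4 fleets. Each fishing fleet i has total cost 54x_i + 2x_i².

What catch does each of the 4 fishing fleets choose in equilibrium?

A representative fishing fleet's profit is π_i = x_i(199 − 5X) − 54x_i − 2x_i², with X = x_i + Σ_{j≠i} x_j.
First-order condition: 145 − 14x_i − 5Σ_{j≠i} x_j = 0.
With identical fishing fleets, set every x_j = x: then 145 − 14x − 15x = 0, i.e. x = 145/29 = 5.

5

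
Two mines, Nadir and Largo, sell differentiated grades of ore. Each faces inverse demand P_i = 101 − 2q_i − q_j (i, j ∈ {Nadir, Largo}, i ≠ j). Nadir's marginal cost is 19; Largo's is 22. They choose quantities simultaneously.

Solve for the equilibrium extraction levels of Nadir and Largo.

Mine Nadir's profit: π = q_{Nadir}(101 − 2q_{Nadir} − q_{Largo}) − 19q_{Nadir}.
∂π/∂q_{Nadir} = 82 − 4q_{Nadir} − q_{Largo} = 0 ⇒ q_{Nadir} = 20.5 − 0.25q_{Largo}.
Similarly q_{Largo} = 19.75 − 0.25q_{Nadir}.
Solving the two reaction functions simultaneously: (1 − (−0.25)(−0.25))q_{Nadir} = 20.5 − 0.25·19.75, so 0.9375q_{Nadir} = 15.5625 and q_{Nadir} = 16.6.
Then q_{Largo} = 19.75 − 0.25·16.6 = 15.6.

16.6, 15.6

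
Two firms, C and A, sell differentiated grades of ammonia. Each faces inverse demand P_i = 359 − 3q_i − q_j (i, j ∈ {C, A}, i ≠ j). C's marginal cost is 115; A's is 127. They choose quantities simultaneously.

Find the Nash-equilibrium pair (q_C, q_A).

Firm C's profit: π = q_C(359 − 3q_C − q_A) − 115q_C.
∂π/∂q_C = 244 − 6q_C − q_A = 0 ⇒ q_C = 122/3 − (1/6)q_A.
Similarly q_A = 116/3 − (1/6)q_C.
Substituting the second reaction function into the first: q_C = 122/3 − (1/6)(116/3 − (1/6)q_C), which gives (35/36)q_C = 308/9 ⇒ q_C = 35.2.
Then q_A = 116/3 − (1/6)·35.2 = 32.8.

35.2, 32.8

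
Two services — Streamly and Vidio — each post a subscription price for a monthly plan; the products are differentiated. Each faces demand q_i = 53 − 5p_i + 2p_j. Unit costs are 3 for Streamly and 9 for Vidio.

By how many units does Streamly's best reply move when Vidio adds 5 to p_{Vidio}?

1

Streamly's profit: π = (p_{Streamly} − 3)(53 − 5p_{Streamly} + 2p_{Vidio}).
∂π/∂p_{Streamly} = 68 − 10p_{Streamly} + 2p_{Vidio} = 0 ⇒ p_{Streamly} = 6.8 + 0.2p_{Vidio}.
The reaction-function slope is 0.2, so a 5-unit rise in p_{Vidio} moves p_{Streamly} by 0.2 × 5 = 1. Streamly's best response rises — the actions are strategic complements.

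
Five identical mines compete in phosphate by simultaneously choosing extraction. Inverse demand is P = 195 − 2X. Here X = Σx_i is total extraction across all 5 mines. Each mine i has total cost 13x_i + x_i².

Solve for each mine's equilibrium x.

13

A representative mine's profit is π_i = x_i(195 − 2X) − 13x_i − x_i², with X = x_i + Σ_{j≠i} x_j.
First-order condition: 182 − 6x_i − 2Σ_{j≠i} x_j = 0.
With identical mines, set every x_j = x: then 182 − 6x − 8x = 0, i.e. x = 182/14 = 13.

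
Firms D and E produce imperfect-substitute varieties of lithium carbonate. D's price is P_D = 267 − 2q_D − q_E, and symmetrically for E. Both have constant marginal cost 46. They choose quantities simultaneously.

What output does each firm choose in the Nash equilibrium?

Firm D's profit: π = q_D(267 − 2q_D − q_E) − 46q_D.
∂π/∂q_D = 221 − 4q_D − q_E = 0 ⇒ q_D = 55.25 − 0.25q_E.
Setting q_D = q_E in the reaction function: q_D = 55.25 − 0.25q_D, so q_D = 55.25 / 1.25 = 44.2.

44.2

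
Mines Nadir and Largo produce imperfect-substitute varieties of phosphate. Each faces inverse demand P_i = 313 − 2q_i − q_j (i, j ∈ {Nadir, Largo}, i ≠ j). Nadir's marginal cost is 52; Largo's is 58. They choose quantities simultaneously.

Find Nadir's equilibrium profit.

Mine Nadir's profit: π = q_{Nadir}(313 − 2q_{Nadir} − q_{Largo}) − 52q_{Nadir}.
∂π/∂q_{Nadir} = 261 − 4q_{Nadir} − q_{Largo} = 0 ⇒ q_{Nadir} = 65.25 − 0.25q_{Largo}.
Similarly q_{Largo} = 63.75 − 0.25q_{Nadir}.
Plugging q_{Largo} into Nadir's best response: q_{Nadir} = 65.25 − 0.25(63.75 − 0.25q_{Nadir}) ⇒ 0.9375q_{Nadir} = 49.3125, so q_{Nadir} = 52.6.
Then q_{Largo} = 63.75 − 0.25·52.6 = 50.6.
P_{Nadir} = 313 − 2·52.6 − 50.6 = 157.2.
Profit = (157.2 − 52)·52.6 = 5533.52.

5533.52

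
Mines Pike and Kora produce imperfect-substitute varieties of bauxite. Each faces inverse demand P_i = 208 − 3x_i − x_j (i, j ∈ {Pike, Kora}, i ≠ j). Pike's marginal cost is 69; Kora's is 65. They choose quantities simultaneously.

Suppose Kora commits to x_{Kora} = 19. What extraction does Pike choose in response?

20

Mine Pike's profit: π = x_{Pike}(208 − 3x_{Pike} − x_{Kora}) − 69x_{Pike}.
∂π/∂x_{Pike} = 139 − 6x_{Pike} − x_{Kora} = 0 ⇒ x_{Pike} = 139/6 − (1/6)x_{Kora}.
At x_{Kora} = 19: x_{Pike} = 139/6 − (1/6)·19 = 20.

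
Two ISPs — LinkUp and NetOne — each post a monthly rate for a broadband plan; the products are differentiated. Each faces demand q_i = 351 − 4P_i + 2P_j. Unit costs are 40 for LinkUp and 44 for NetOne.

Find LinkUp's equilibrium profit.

LinkUp's profit: π = (P_{LinkUp} − 40)(351 − 4P_{LinkUp} + 2P_{NetOne}).
∂π/∂P_{LinkUp} = 511 − 8P_{LinkUp} + 2P_{NetOne} = 0 ⇒ P_{LinkUp} = 63.875 + 0.25P_{NetOne}.
Similarly P_{NetOne} = 65.875 + 0.25P_{LinkUp}.
Substituting the second reaction function into the first: P_{LinkUp} = 63.875 + 0.25(65.875 + 0.25P_{LinkUp}), which gives 0.9375P_{LinkUp} = 2571/32 ⇒ P_{LinkUp} = 85.7.
Then P_{NetOne} = 65.875 + 0.25·85.7 = 87.3.
q_{LinkUp} = 351 − 4·85.7 + 2·87.3 = 182.8.
Profit = (85.7 − 40)·182.8 = 8353.96.

8353.96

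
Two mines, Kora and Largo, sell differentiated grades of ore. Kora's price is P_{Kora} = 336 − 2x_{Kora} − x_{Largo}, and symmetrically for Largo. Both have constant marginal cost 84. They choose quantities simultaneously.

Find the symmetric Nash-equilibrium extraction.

Mine Kora's profit: π = x_{Kora}(336 − 2x_{Kora} − x_{Largo}) − 84x_{Kora}.
∂π/∂x_{Kora} = 252 − 4x_{Kora} − x_{Largo} = 0 ⇒ x_{Kora} = 63 − 0.25x_{Largo}.
By symmetry x_{Largo} = x_{Kora}; substituting into the reaction function, 1.25x_{Kora} = 63 and x_{Kora} = 50.4.

50.4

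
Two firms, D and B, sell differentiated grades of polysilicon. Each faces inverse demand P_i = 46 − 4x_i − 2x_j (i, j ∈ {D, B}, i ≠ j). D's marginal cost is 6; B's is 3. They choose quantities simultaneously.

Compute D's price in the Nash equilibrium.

Firm D's profit: π = x_D(46 − 4x_D − 2x_B) − 6x_D.
∂π/∂x_D = 40 − 8x_D − 2x_B = 0 ⇒ x_D = 5 − 0.25x_B.
Similarly x_B = 5.375 − 0.25x_D.
Solving the two reaction functions simultaneously: (1 − (−0.25)(−0.25))x_D = 5 − 0.25·5.375, so 0.9375x_D = 117/32 and x_D = 3.9.
Then x_B = 5.375 − 0.25·3.9 = 4.4.
P_D = 46 − 4·3.9 − 2·4.4 = 21.6.

21.6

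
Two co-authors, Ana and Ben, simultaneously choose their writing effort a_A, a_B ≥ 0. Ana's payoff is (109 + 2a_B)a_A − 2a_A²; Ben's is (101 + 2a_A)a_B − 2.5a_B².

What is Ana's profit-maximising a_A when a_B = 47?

Expanding Ana's payoff: 109a_A + 2a_Ba_A − 2a_A².
∂π/∂a_A = 109 + 2a_B − 4a_A = 0, so a_A = 27.25 + 0.5a_B.
At a_B = 47: a_A = 27.25 + 0.5·47 = 50.75.

50.75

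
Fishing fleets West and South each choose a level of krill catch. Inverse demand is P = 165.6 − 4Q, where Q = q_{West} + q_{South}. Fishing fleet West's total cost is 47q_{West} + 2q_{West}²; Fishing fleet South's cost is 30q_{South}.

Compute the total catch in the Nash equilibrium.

19.49

Fishing fleet West's profit: π = q_{West}(165.6 − 4(q_{West} + q_{South})) − 47q_{West} − 2q_{West}².
∂π/∂q_{West} = 118.6 − 12q_{West} − 4q_{South} = 0, so q_{West} = 593/60 − (1/3)q_{South}.
For South: ∂π/∂q_{South} = 135.6 − 8q_{South} − 4q_{West} = 0 ⇒ q_{South} = 16.95 − 0.5q_{West}.
Substituting the second reaction function into the first: q_{West} = 593/60 − (1/3)(16.95 − 0.5q_{West}), which gives (5/6)q_{West} = 127/30 ⇒ q_{West} = 5.08.
Then q_{South} = 16.95 − 0.5·5.08 = 14.41.
Total catch: 5.08 + 14.41 = 19.49.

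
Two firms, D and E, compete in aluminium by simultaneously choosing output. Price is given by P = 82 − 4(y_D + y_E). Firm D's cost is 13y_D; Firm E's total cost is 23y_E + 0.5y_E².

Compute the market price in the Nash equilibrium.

40.5

Firm D's profit: π = y_D(82 − 4(y_D + y_E)) − 13y_D.
∂π/∂y_D = 69 − 8y_D − 4y_E = 0, so y_D = 8.625 − 0.5y_E.
For E: ∂π/∂y_E = 59 − 9y_E − 4y_D = 0 ⇒ y_E = 59/9 − (4/9)y_D.
Plugging y_E into D's best response: y_D = 8.625 − 0.5(59/9 − (4/9)y_D) ⇒ (7/9)y_D = 385/72, so y_D = 6.875.
Then y_E = 59/9 − (4/9)·6.875 = 3.5.
Equilibrium price: P = 82 − 4·10.375 = 40.5.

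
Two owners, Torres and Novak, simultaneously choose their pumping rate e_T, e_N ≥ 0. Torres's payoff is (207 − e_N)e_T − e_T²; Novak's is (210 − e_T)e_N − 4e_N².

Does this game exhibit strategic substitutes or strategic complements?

strategic substitutes

Expanding Torres's payoff: 207e_T − e_Ne_T − e_T².
∂π/∂e_T = 207 − e_N − 2e_T = 0, so e_T = 103.5 − 0.5e_N.
The best-response slope de_T/de_N = −0.5 < 0: the reaction function is downward-sloping, so the choices are strategic substitutes.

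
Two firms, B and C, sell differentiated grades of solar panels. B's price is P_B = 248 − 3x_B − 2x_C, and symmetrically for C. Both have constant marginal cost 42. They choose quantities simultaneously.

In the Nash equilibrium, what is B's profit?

Firm B's profit: π = x_B(248 − 3x_B − 2x_C) − 42x_B.
∂π/∂x_B = 206 − 6x_B − 2x_C = 0 ⇒ x_B = 103/3 − (1/3)x_C.
The game is symmetric, so in equilibrium x_C = x_B: the reaction function gives (4/3)x_B = 103/3, hence x_B = 25.75.
P_B = 248 − 3·25.75 − 2·25.75 = 119.25.
Profit = (119.25 − 42)·25.75 = 1989.1875.

1989.1875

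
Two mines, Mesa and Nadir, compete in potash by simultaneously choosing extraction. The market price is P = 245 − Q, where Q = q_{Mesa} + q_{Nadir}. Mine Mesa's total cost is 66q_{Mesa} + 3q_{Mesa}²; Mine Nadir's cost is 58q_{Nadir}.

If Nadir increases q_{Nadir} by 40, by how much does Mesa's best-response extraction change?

-5

Mine Mesa's profit: π = q_{Mesa}(245 − (q_{Mesa} + q_{Nadir})) − 66q_{Mesa} − 3q_{Mesa}².
∂π/∂q_{Mesa} = 179 − 8q_{Mesa} − q_{Nadir} = 0, so q_{Mesa} = 22.375 − 0.125q_{Nadir}.
The reaction-function slope is −0.125, so a 40-unit rise in q_{Nadir} moves q_{Mesa} by −0.125 × 40 = −5. Mesa's best response falls — the actions are strategic substitutes.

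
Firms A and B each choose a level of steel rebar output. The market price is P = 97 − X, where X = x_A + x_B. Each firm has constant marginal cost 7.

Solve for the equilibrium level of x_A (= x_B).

30

Firm A's profit: π = x_A(97 − (x_A + x_B)) − 7x_A.
∂π/∂x_A = 90 − 2x_A − x_B = 0, so x_A = 45 − 0.5x_B.
By symmetry x_B = x_A; substituting into the reaction function, 1.5x_A = 45 and x_A = 30.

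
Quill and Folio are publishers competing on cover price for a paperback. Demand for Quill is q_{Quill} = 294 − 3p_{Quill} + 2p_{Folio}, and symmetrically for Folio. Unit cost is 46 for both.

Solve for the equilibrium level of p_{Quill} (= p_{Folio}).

Quill's profit: π = (p_{Quill} − 46)(294 − 3p_{Quill} + 2p_{Folio}).
∂π/∂p_{Quill} = 432 − 6p_{Quill} + 2p_{Folio} = 0 ⇒ p_{Quill} = 72 + (1/3)p_{Folio}.
The game is symmetric, so in equilibrium p_{Folio} = p_{Quill}: the reaction function gives (2/3)p_{Quill} = 72, hence p_{Quill} = 108.

108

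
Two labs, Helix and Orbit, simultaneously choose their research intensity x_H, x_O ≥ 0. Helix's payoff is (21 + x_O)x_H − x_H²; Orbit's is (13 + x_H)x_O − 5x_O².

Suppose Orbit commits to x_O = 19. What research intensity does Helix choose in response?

Expanding Helix's payoff: 21x_H + x_Ox_H − x_H².
∂π/∂x_H = 21 + x_O − 2x_H = 0, so x_H = 10.5 + 0.5x_O.
At x_O = 19: x_H = 10.5 + 0.5·19 = 20.

20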